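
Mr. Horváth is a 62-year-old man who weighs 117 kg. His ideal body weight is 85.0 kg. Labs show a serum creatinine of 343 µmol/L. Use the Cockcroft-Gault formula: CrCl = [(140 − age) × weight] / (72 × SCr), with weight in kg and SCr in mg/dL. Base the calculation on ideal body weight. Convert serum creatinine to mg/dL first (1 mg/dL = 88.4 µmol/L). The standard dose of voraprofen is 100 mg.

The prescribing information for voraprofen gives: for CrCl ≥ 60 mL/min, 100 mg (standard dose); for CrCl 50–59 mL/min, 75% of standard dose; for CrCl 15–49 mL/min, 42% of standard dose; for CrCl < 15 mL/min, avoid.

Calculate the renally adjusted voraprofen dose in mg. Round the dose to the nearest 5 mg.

SCr = 343 / 88.4 = 3.88 mg/dL
CrCl = (140 − 62) × 85 / (72 × 3.88) = 6630.0 / 279.36 ≈ 23.7 mL/min
CrCl ≈ 24 mL/min → bracket 15–49 mL/min.
42% of 100 mg = 42 mg → 40 mg

40 mg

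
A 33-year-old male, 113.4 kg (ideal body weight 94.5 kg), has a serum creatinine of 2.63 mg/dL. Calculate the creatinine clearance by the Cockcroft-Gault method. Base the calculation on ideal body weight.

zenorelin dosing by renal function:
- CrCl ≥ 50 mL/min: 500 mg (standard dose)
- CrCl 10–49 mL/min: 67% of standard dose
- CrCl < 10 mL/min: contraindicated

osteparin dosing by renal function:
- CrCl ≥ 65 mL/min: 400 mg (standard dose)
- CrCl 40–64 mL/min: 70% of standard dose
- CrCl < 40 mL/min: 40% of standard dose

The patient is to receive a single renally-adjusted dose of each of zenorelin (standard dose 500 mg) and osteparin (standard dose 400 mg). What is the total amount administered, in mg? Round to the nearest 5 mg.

780 mg

CrCl = (140 − 33) × 94.5 / (72 × 2.63) = 10111.5 / 189.36 ≈ 53.4 mL/min
CrCl ≈ 53 mL/min.
zenorelin: ≥ 50 mL/min → 100% of 500 mg = 500 mg.
osteparin: 40–64 mL/min → 70% of 400 mg = 280 mg.
Total = 500 + 280 = 780 mg.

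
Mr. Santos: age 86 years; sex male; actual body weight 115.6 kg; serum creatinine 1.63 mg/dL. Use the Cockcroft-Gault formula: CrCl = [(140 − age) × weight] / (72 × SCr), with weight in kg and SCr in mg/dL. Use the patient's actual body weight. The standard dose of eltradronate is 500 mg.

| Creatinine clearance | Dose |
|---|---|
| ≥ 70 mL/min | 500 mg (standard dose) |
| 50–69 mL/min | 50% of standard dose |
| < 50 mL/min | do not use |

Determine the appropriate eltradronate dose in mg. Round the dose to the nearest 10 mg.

CrCl = (140 − 86) × 115.6 / (72 × 1.63) = 6242.4 / 117.36 ≈ 53.2 mL/min
CrCl ≈ 53 mL/min → bracket 50–69 mL/min.
50% of 500 mg = 250 mg

250 mg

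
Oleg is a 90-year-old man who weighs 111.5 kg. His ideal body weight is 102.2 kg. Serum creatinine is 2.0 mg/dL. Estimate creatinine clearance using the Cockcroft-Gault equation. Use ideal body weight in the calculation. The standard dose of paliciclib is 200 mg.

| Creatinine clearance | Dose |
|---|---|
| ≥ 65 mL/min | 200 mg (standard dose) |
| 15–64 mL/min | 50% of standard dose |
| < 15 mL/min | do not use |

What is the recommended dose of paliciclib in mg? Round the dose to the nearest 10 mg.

100 mg

CrCl = (140 − 90) × 102.2 / (72 × 2) = 5110.0 / 144.00 ≈ 35.5 mL/min
CrCl ≈ 35 mL/min → bracket 15–64 mL/min.
50% of 200 mg = 100 mg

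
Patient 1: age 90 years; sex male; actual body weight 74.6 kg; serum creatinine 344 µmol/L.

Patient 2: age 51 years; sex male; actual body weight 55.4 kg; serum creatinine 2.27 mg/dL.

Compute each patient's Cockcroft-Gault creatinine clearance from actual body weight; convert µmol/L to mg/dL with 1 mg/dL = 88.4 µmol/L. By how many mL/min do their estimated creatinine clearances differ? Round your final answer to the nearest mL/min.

17 mL/min

Patient 1: SCr = 344 / 88.4 = 3.891 mg/dL
Patient 1: CrCl = (140 − 90) × 74.6 / (72 × 3.891) = 3730.0 / 280.15 ≈ 13.3 mL/min
Patient 2: CrCl = (140 − 51) × 55.4 / (72 × 2.27) = 4930.6 / 163.44 ≈ 30.2 mL/min
|13.3 − 30.2| = 16.9 mL/min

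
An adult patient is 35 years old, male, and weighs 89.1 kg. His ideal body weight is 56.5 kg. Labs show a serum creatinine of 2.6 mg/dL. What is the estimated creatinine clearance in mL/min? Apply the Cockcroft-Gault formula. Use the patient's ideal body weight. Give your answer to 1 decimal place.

31.7 mL/min

CrCl = (140 − 35) × 56.5 / (72 × 2.6) = 5932.5 / 187.20 ≈ 31.7 mL/min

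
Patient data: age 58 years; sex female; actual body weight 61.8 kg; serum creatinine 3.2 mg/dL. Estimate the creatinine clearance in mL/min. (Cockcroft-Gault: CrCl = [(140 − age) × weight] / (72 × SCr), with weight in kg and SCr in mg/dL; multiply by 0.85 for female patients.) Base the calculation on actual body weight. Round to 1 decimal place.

CrCl = (140 − 58) × 61.8 / (72 × 3.2) × 0.85 = 5067.6 / 230.40 × 0.85 ≈ 18.7 mL/min

18.7 mL/min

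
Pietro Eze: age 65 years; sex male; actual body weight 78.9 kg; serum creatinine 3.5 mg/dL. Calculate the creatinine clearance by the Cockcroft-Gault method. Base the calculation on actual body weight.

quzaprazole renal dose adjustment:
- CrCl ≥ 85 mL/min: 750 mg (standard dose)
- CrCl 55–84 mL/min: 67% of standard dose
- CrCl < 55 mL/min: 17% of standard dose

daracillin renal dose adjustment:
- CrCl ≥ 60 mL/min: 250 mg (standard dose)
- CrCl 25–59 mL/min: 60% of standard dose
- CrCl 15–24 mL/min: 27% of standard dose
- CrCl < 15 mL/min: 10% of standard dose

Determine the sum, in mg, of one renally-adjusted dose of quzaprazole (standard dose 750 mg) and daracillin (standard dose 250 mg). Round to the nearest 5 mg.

CrCl = (140 − 65) × 78.9 / (72 × 3.5) = 5917.5 / 252.00 ≈ 23.5 mL/min
CrCl ≈ 23 mL/min.
quzaprazole: < 55 mL/min → 17% of 750 mg = 127.5 mg.
daracillin: 15–24 mL/min → 27% of 250 mg = 67.5 mg.
Total = 127.5 + 67.5 = 195 mg.

195 mg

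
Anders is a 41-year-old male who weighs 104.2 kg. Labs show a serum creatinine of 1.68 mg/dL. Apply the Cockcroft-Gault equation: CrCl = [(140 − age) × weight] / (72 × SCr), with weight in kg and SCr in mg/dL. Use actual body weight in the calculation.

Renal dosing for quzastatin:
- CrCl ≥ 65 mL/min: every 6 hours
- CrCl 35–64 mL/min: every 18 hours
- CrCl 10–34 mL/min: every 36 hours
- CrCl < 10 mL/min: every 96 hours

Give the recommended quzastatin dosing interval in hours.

CrCl = (140 − 41) × 104.2 / (72 × 1.68) = 10315.8 / 120.96 ≈ 85.3 mL/min
CrCl ≈ 85 mL/min → bracket ≥ 65 mL/min → every 6 hours.

every 6 hours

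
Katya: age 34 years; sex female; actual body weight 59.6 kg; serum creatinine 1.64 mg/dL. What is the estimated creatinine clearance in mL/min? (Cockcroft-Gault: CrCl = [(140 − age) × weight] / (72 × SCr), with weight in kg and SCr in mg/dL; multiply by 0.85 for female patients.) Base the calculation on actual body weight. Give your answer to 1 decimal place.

CrCl = (140 − 34) × 59.6 / (72 × 1.64) × 0.85 = 6317.6 / 118.08 × 0.85 ≈ 45.5 mL/min

45.5 mL/min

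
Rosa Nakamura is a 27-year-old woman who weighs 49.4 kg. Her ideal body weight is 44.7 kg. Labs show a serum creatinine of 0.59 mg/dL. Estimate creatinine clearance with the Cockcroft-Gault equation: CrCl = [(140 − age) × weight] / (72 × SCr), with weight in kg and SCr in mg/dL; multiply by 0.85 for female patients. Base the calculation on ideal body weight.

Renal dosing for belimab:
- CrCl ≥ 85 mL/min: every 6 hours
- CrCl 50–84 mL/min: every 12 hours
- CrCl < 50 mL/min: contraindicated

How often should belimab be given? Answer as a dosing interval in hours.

every 6 hours

CrCl = (140 − 27) × 44.7 / (72 × 0.59) × 0.85 = 5051.1 / 42.48 × 0.85 ≈ 101.1 mL/min
CrCl ≈ 101 mL/min → bracket ≥ 85 mL/min → every 6 hours.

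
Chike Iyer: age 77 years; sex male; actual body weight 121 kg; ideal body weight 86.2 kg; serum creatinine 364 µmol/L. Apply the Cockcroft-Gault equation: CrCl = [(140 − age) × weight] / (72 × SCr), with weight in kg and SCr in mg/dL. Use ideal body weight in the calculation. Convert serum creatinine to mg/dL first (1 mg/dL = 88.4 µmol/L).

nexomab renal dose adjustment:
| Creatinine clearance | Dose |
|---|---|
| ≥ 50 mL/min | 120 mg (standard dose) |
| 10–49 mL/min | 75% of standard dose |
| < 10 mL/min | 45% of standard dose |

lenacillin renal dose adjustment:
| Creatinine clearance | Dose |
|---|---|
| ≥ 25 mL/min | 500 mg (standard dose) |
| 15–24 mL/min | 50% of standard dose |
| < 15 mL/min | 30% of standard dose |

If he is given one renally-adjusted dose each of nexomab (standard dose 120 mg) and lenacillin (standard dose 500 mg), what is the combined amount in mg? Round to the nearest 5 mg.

340 mg

SCr = 364 / 88.4 = 4.118 mg/dL
CrCl = (140 − 77) × 86.2 / (72 × 4.118) = 5430.6 / 296.50 ≈ 18.3 mL/min
CrCl ≈ 18 mL/min.
nexomab: 10–49 mL/min → 75% of 120 mg = 90 mg.
lenacillin: 15–24 mL/min → 50% of 500 mg = 250 mg.
Total = 90 + 250 = 340 mg.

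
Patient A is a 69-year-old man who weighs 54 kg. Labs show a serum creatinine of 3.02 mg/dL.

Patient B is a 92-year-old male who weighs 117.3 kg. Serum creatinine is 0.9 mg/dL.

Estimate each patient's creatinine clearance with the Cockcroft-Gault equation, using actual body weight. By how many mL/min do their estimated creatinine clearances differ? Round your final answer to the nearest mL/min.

69 mL/min

Patient A: CrCl = (140 − 69) × 54 / (72 × 3.02) = 3834.0 / 217.44 ≈ 17.6 mL/min
Patient B: CrCl = (140 − 92) × 117.3 / (72 × 0.9) = 5630.4 / 64.80 ≈ 86.9 mL/min
|17.6 − 86.9| = 69.3 mL/min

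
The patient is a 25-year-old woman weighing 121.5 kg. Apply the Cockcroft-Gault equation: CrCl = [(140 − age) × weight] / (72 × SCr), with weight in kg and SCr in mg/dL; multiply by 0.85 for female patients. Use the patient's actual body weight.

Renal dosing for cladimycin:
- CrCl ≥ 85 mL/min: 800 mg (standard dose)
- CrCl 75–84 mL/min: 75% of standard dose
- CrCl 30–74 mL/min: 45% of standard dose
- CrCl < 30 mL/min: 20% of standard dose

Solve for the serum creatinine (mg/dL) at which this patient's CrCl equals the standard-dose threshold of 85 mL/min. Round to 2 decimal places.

1.94 mg/dL

Standard dose requires CrCl ≥ 85 mL/min.
Set (140 − 25) × 121.5 × 0.85 / (72 × SCr) = 85
SCr = (140 − 25) × 121.5 × 0.85 / (72 × 85) = 1.941 mg/dL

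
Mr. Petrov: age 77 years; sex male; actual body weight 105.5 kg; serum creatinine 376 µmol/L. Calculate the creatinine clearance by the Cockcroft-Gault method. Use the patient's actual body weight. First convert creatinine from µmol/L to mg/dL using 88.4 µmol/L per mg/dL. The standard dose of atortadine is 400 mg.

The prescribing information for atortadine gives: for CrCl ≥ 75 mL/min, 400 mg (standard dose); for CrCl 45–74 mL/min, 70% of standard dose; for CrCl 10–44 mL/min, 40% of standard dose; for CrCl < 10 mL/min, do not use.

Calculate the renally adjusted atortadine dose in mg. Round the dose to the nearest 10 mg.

SCr = 376 / 88.4 = 4.253 mg/dL
CrCl = (140 − 77) × 105.5 / (72 × 4.253) = 6646.5 / 306.22 ≈ 21.7 mL/min
CrCl ≈ 22 mL/min → bracket 10–44 mL/min.
40% of 400 mg = 160 mg

160 mg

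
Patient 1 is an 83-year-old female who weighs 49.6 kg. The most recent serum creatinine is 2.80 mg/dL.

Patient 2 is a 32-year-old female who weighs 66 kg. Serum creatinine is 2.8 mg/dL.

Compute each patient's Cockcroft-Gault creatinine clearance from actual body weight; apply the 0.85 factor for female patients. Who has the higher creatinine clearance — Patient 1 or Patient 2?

Patient 1: CrCl = (140 − 83) × 49.6 / (72 × 2.8) × 0.85 = 2827.2 / 201.60 × 0.85 ≈ 11.9 mL/min
Patient 2: CrCl = (140 − 32) × 66 / (72 × 2.8) × 0.85 = 7128.0 / 201.60 × 0.85 ≈ 30.1 mL/min
11.9 vs 30.1 mL/min → Patient 2 is higher.

Patient 2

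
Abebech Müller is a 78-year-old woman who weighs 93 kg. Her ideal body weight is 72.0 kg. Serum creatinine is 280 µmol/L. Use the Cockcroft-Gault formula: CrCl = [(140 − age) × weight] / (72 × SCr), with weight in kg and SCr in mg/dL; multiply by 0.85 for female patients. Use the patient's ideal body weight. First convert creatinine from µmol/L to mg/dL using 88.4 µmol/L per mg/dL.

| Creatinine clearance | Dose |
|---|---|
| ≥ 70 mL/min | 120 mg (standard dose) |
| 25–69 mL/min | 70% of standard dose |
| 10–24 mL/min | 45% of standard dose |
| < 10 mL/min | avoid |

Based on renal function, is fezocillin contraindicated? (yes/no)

SCr = 280 / 88.4 = 3.167 mg/dL
CrCl = (140 − 78) × 72 / (72 × 3.167) × 0.85 = 4464.0 / 228.02 × 0.85 ≈ 16.6 mL/min
CrCl ≈ 17 mL/min, which is ≥ 10 mL/min.

no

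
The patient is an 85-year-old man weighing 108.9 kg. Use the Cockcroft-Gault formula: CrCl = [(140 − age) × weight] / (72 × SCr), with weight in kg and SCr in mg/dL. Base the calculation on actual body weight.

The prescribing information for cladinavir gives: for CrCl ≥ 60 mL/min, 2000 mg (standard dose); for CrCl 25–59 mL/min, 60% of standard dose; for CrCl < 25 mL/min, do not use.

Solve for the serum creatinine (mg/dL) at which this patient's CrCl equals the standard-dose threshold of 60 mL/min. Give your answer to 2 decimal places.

1.39 mg/dL

Standard dose requires CrCl ≥ 60 mL/min.
Set (140 − 85) × 108.9 / (72 × SCr) = 60
SCr = (140 − 85) × 108.9 / (72 × 60) = 1.386 mg/dL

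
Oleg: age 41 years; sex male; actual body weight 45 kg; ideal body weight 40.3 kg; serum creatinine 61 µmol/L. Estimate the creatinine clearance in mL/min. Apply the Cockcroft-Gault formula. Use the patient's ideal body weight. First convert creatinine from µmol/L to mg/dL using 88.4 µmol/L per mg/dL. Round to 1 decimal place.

SCr = 61 / 88.4 = 0.69 mg/dL
CrCl = (140 − 41) × 40.3 / (72 × 0.69) = 3989.7 / 49.68 ≈ 80.3 mL/min

80.3 mL/min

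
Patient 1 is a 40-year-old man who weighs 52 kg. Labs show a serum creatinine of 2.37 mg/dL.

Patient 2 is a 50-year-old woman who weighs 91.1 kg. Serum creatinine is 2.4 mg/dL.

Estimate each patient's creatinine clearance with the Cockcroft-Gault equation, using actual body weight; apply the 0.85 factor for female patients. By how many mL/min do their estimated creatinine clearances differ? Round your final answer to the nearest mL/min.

Patient 1: CrCl = (140 − 40) × 52 / (72 × 2.37) = 5200.0 / 170.64 ≈ 30.5 mL/min
Patient 2: CrCl = (140 − 50) × 91.1 / (72 × 2.4) × 0.85 = 8199.0 / 172.80 × 0.85 ≈ 40.3 mL/min
|30.5 − 40.3| = 9.8 mL/min

10 mL/min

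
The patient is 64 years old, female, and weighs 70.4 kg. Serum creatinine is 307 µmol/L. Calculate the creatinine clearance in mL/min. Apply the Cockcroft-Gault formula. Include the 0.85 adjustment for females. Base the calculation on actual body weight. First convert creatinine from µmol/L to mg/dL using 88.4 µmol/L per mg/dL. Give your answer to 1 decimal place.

SCr = 307 / 88.4 = 3.473 mg/dL
CrCl = (140 − 64) × 70.4 / (72 × 3.473) × 0.85 = 5350.4 / 250.06 × 0.85 ≈ 18.2 mL/min

18.2 mL/min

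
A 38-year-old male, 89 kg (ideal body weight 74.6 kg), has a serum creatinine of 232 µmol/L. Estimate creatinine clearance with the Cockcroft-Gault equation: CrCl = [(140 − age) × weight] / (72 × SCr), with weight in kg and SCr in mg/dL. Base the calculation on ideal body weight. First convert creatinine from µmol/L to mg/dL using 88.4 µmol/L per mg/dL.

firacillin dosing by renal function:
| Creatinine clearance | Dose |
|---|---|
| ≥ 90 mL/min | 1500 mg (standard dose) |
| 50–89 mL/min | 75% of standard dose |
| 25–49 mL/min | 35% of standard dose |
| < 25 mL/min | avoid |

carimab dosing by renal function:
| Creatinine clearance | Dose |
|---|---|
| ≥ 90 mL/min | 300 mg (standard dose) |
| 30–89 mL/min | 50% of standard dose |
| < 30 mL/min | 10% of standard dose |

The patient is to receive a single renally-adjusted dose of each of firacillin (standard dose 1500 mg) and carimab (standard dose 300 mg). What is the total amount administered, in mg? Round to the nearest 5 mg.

SCr = 232 / 88.4 = 2.624 mg/dL
CrCl = (140 − 38) × 74.6 / (72 × 2.624) = 7609.2 / 188.93 ≈ 40.3 mL/min
CrCl ≈ 40 mL/min.
firacillin: 25–49 mL/min → 35% of 1500 mg = 525 mg.
carimab: 30–89 mL/min → 50% of 300 mg = 150 mg.
Total = 525 + 150 = 675 mg.

675 mg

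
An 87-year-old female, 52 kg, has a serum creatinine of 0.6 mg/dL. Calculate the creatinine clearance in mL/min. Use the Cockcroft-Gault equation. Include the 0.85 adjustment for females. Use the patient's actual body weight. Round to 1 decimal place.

CrCl = (140 − 87) × 52 / (72 × 0.6) × 0.85 = 2756.0 / 43.20 × 0.85 ≈ 54.2 mL/min

54.2 mL/min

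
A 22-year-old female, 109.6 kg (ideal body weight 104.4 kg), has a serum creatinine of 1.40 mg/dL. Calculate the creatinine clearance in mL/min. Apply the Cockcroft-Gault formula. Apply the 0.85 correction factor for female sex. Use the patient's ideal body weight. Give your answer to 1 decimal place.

CrCl = (140 − 22) × 104.4 / (72 × 1.4) × 0.85 = 12319.2 / 100.80 × 0.85 ≈ 103.9 mL/min

103.9 mL/min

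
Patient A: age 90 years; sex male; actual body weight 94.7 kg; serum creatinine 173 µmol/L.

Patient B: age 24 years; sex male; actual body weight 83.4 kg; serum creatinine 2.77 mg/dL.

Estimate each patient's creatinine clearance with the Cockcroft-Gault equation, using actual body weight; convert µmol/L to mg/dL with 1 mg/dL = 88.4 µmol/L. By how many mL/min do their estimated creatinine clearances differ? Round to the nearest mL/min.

Patient A: SCr = 173 / 88.4 = 1.957 mg/dL
Patient A: CrCl = (140 − 90) × 94.7 / (72 × 1.957) = 4735.0 / 140.90 ≈ 33.6 mL/min
Patient B: CrCl = (140 − 24) × 83.4 / (72 × 2.77) = 9674.4 / 199.44 ≈ 48.5 mL/min
|33.6 − 48.5| = 14.9 mL/min

15 mL/min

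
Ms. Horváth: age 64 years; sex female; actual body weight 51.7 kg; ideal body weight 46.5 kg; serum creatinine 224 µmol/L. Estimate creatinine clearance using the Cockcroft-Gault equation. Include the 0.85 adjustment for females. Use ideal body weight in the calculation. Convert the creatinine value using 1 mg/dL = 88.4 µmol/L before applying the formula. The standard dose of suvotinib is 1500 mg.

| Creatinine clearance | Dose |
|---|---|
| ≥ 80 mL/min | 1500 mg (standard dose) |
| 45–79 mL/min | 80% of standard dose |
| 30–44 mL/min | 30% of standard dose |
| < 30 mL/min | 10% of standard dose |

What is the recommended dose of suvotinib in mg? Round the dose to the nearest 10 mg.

150 mg

SCr = 224 / 88.4 = 2.534 mg/dL
CrCl = (140 − 64) × 46.5 / (72 × 2.534) × 0.85 = 3534.0 / 182.45 × 0.85 ≈ 16.5 mL/min
CrCl ≈ 16 mL/min → bracket < 30 mL/min.
10% of 1500 mg = 150 mg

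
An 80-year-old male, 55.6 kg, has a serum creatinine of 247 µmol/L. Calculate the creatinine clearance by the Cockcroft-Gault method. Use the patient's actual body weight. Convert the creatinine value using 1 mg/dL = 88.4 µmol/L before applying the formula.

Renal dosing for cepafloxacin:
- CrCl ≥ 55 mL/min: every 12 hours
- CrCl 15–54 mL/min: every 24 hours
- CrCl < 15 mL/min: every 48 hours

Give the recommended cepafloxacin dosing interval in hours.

SCr = 247 / 88.4 = 2.794 mg/dL
CrCl = (140 − 80) × 55.6 / (72 × 2.794) = 3336.0 / 201.17 ≈ 16.6 mL/min
CrCl ≈ 17 mL/min → bracket 15–54 mL/min → every 24 hours.

every 24 hours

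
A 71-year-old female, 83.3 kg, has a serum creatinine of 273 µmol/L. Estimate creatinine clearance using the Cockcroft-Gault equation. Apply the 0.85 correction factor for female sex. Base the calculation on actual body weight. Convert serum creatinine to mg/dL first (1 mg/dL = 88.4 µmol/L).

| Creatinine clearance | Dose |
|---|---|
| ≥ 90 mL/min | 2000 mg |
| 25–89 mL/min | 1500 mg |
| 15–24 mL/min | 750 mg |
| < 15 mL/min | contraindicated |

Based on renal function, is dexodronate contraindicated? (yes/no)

no

SCr = 273 / 88.4 = 3.088 mg/dL
CrCl = (140 − 71) × 83.3 / (72 × 3.088) × 0.85 = 5747.7 / 222.34 × 0.85 ≈ 22.0 mL/min
CrCl ≈ 22 mL/min, which is ≥ 15 mL/min.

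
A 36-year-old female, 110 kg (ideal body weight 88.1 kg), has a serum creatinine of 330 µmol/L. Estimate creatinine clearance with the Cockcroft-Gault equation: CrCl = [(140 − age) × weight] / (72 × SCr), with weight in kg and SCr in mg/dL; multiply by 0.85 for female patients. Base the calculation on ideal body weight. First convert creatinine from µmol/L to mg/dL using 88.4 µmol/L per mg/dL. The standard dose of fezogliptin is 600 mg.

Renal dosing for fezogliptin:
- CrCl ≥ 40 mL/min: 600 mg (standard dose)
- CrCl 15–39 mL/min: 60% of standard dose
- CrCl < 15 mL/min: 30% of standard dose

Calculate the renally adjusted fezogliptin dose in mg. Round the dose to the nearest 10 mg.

360 mg

SCr = 330 / 88.4 = 3.733 mg/dL
CrCl = (140 − 36) × 88.1 / (72 × 3.733) × 0.85 = 9162.4 / 268.78 × 0.85 ≈ 29.0 mL/min
CrCl ≈ 29 mL/min → bracket 15–39 mL/min.
60% of 600 mg = 360 mg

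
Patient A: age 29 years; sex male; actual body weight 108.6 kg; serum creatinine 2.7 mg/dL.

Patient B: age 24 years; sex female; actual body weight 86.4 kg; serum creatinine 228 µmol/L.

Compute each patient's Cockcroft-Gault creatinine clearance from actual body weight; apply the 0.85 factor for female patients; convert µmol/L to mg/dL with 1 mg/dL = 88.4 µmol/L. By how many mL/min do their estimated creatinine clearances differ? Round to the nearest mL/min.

16 mL/min

Patient A: CrCl = (140 − 29) × 108.6 / (72 × 2.7) = 12054.6 / 194.40 ≈ 62.0 mL/min
Patient B: SCr = 228 / 88.4 = 2.579 mg/dL
Patient B: CrCl = (140 − 24) × 86.4 / (72 × 2.579) × 0.85 = 10022.4 / 185.69 × 0.85 ≈ 45.9 mL/min
|62.0 − 45.9| = 16.1 mL/min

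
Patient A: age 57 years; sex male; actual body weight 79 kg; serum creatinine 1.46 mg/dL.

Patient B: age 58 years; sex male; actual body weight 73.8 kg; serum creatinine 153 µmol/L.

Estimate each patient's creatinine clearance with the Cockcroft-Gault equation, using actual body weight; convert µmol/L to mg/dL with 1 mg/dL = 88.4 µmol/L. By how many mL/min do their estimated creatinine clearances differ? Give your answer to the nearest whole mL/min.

14 mL/min

Patient A: CrCl = (140 − 57) × 79 / (72 × 1.46) = 6557.0 / 105.12 ≈ 62.4 mL/min
Patient B: SCr = 153 / 88.4 = 1.731 mg/dL
Patient B: CrCl = (140 − 58) × 73.8 / (72 × 1.731) = 6051.6 / 124.63 ≈ 48.6 mL/min
|62.4 − 48.6| = 13.8 mL/min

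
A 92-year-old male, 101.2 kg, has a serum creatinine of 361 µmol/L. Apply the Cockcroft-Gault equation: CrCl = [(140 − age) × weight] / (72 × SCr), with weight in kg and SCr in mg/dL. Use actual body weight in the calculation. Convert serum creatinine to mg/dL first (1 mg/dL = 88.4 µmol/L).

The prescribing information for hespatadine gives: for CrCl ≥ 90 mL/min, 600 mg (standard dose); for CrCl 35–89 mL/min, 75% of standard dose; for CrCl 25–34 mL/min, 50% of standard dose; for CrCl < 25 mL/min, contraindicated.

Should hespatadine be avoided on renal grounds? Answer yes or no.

SCr = 361 / 88.4 = 4.084 mg/dL
CrCl = (140 − 92) × 101.2 / (72 × 4.084) = 4857.6 / 294.05 ≈ 16.5 mL/min
CrCl ≈ 17 mL/min, which is < 25 mL/min.

yes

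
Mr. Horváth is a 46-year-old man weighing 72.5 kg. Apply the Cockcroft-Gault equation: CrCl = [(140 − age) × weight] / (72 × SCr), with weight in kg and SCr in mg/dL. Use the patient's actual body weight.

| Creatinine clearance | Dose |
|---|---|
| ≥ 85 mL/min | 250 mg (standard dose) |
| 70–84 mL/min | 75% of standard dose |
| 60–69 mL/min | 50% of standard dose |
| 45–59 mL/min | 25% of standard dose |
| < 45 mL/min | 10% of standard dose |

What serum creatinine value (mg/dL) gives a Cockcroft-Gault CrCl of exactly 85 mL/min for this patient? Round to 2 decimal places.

Standard dose requires CrCl ≥ 85 mL/min.
Set (140 − 46) × 72.5 / (72 × SCr) = 85
SCr = (140 − 46) × 72.5 / (72 × 85) = 1.114 mg/dL

1.11 mg/dL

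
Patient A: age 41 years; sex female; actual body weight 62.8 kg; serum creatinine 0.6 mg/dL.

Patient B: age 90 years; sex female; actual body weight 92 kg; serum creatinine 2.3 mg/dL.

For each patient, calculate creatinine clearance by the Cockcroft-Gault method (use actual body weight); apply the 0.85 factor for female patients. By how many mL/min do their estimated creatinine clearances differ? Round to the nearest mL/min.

99 mL/min

Patient A: CrCl = (140 − 41) × 62.8 / (72 × 0.6) × 0.85 = 6217.2 / 43.20 × 0.85 ≈ 122.3 mL/min
Patient B: CrCl = (140 − 90) × 92 / (72 × 2.3) × 0.85 = 4600.0 / 165.60 × 0.85 ≈ 23.6 mL/min
|122.3 − 23.6| = 98.7 mL/min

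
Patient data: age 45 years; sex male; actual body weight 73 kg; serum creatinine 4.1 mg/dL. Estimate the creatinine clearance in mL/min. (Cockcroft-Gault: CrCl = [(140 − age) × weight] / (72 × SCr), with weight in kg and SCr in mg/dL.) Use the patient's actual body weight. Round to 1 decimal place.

23.5 mL/min

CrCl = (140 − 45) × 73 / (72 × 4.1) = 6935.0 / 295.20 ≈ 23.5 mL/min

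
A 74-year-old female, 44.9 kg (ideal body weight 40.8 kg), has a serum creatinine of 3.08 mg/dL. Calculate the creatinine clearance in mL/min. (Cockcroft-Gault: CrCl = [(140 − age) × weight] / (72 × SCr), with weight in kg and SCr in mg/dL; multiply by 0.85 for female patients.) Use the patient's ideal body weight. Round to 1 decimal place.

10.3 mL/min

CrCl = (140 − 74) × 40.8 / (72 × 3.08) × 0.85 = 2692.8 / 221.76 × 0.85 ≈ 10.3 mL/min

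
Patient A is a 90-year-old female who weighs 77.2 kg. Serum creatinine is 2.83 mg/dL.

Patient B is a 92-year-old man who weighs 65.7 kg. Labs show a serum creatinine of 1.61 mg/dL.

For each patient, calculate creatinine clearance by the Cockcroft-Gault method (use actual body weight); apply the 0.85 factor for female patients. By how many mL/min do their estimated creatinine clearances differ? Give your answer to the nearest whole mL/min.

11 mL/min

Patient A: CrCl = (140 − 90) × 77.2 / (72 × 2.83) × 0.85 = 3860.0 / 203.76 × 0.85 ≈ 16.1 mL/min
Patient B: CrCl = (140 − 92) × 65.7 / (72 × 1.61) = 3153.6 / 115.92 ≈ 27.2 mL/min
|16.1 − 27.2| = 11.1 mL/min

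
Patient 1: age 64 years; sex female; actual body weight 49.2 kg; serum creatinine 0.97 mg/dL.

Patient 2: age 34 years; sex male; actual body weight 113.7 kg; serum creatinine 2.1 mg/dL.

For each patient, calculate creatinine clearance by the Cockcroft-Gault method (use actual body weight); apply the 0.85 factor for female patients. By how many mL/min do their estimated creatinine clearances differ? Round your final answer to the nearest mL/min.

34 mL/min

Patient 1: CrCl = (140 − 64) × 49.2 / (72 × 0.97) × 0.85 = 3739.2 / 69.84 × 0.85 ≈ 45.5 mL/min
Patient 2: CrCl = (140 − 34) × 113.7 / (72 × 2.1) = 12052.2 / 151.20 ≈ 79.7 mL/min
|45.5 − 79.7| = 34.2 mL/min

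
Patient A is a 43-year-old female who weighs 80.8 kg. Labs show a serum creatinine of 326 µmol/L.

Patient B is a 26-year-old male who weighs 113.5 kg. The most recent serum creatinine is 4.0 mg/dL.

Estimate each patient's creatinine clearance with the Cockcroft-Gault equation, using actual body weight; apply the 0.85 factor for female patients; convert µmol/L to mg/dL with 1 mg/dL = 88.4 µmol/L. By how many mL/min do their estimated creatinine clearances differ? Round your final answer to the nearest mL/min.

20 mL/min

Patient A: SCr = 326 / 88.4 = 3.688 mg/dL
Patient A: CrCl = (140 − 43) × 80.8 / (72 × 3.688) × 0.85 = 7837.6 / 265.54 × 0.85 ≈ 25.1 mL/min
Patient B: CrCl = (140 − 26) × 113.5 / (72 × 4) = 12939.0 / 288.00 ≈ 44.9 mL/min
|25.1 − 44.9| = 19.8 mL/min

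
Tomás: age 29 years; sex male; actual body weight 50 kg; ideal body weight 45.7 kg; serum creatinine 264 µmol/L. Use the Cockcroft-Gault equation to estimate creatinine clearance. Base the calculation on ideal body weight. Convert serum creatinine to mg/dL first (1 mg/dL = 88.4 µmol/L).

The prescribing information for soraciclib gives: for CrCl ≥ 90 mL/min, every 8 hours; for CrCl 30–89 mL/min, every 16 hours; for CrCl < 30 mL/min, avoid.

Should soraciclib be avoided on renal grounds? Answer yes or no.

SCr = 264 / 88.4 = 2.986 mg/dL
CrCl = (140 − 29) × 45.7 / (72 × 2.986) = 5072.7 / 214.99 ≈ 23.6 mL/min
CrCl ≈ 24 mL/min, which is < 30 mL/min.

yes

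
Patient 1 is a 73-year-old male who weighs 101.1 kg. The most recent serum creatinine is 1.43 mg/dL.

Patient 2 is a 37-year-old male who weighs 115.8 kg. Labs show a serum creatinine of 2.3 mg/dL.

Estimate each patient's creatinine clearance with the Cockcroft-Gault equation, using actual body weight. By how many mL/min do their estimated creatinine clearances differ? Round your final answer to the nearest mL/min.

Patient 1: CrCl = (140 − 73) × 101.1 / (72 × 1.43) = 6773.7 / 102.96 ≈ 65.8 mL/min
Patient 2: CrCl = (140 − 37) × 115.8 / (72 × 2.3) = 11927.4 / 165.60 ≈ 72.0 mL/min
|65.8 − 72.0| = 6.2 mL/min

6 mL/min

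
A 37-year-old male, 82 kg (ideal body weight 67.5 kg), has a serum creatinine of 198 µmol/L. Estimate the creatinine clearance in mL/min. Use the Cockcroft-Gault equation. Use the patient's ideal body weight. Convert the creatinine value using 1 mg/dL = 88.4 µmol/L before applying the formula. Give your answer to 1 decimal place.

SCr = 198 / 88.4 = 2.24 mg/dL
CrCl = (140 − 37) × 67.5 / (72 × 2.24) = 6952.5 / 161.28 ≈ 43.1 mL/min

43.1 mL/min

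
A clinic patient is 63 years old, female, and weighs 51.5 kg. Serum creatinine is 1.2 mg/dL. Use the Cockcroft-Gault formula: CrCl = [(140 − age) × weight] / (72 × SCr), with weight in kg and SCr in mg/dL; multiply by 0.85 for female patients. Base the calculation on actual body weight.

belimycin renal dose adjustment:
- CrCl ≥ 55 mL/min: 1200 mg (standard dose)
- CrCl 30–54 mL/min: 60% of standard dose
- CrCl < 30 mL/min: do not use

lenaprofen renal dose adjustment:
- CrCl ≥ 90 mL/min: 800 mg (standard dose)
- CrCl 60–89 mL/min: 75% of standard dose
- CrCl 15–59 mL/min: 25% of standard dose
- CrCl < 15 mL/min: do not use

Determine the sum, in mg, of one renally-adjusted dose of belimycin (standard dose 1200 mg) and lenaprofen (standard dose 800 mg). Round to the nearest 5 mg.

920 mg

CrCl = (140 − 63) × 51.5 / (72 × 1.2) × 0.85 = 3965.5 / 86.40 × 0.85 ≈ 39.0 mL/min
CrCl ≈ 39 mL/min.
belimycin: 30–54 mL/min → 60% of 1200 mg = 720 mg.
lenaprofen: 15–59 mL/min → 25% of 800 mg = 200 mg.
Total = 720 + 200 = 920 mg.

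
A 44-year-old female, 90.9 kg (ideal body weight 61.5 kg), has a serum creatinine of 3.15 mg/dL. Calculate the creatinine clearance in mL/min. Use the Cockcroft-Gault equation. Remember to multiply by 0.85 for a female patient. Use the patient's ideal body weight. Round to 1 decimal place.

22.1 mL/min

CrCl = (140 − 44) × 61.5 / (72 × 3.15) × 0.85 = 5904.0 / 226.80 × 0.85 ≈ 22.1 mL/min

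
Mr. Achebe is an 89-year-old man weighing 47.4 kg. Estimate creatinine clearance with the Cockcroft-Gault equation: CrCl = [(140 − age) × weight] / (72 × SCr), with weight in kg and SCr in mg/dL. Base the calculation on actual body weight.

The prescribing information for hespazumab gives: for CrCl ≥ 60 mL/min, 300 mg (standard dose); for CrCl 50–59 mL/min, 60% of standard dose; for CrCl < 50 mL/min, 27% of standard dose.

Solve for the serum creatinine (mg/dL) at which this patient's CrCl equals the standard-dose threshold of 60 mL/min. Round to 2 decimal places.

Standard dose requires CrCl ≥ 60 mL/min.
Set (140 − 89) × 47.4 / (72 × SCr) = 60
SCr = (140 − 89) × 47.4 / (72 × 60) = 0.560 mg/dL

0.56 mg/dL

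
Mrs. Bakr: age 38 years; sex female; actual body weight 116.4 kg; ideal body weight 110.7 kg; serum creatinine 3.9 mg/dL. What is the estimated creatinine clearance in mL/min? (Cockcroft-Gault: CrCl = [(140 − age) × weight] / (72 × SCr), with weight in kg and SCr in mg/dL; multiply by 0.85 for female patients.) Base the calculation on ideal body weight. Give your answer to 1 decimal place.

34.2 mL/min

CrCl = (140 − 38) × 110.7 / (72 × 3.9) × 0.85 = 11291.4 / 280.80 × 0.85 ≈ 34.2 mL/min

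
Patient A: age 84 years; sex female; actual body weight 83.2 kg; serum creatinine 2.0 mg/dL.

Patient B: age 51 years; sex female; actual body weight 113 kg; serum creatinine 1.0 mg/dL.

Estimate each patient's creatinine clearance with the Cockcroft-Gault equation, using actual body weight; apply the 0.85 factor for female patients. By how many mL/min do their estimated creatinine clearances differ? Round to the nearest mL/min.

91 mL/min

Patient A: CrCl = (140 − 84) × 83.2 / (72 × 2) × 0.85 = 4659.2 / 144.00 × 0.85 ≈ 27.5 mL/min
Patient B: CrCl = (140 − 51) × 113 / (72 × 1) × 0.85 = 10057.0 / 72.00 × 0.85 ≈ 118.7 mL/min
|27.5 − 118.7| = 91.2 mL/min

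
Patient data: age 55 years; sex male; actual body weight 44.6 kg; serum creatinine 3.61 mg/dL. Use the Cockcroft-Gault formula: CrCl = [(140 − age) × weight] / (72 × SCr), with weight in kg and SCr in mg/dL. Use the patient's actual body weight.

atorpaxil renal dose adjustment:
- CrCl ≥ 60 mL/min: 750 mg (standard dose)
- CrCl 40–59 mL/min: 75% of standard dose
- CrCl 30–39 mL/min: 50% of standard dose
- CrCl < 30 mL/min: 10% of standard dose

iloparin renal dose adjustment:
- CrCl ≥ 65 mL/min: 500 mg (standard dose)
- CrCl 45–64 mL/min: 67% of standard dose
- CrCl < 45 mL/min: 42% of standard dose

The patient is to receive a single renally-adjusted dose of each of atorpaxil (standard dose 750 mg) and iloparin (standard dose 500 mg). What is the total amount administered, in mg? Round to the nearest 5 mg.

285 mg

CrCl = (140 − 55) × 44.6 / (72 × 3.61) = 3791.0 / 259.92 ≈ 14.6 mL/min
CrCl ≈ 15 mL/min.
atorpaxil: < 30 mL/min → 10% of 750 mg = 75 mg.
iloparin: < 45 mL/min → 42% of 500 mg = 210 mg.
Total = 75 + 210 = 285 mg.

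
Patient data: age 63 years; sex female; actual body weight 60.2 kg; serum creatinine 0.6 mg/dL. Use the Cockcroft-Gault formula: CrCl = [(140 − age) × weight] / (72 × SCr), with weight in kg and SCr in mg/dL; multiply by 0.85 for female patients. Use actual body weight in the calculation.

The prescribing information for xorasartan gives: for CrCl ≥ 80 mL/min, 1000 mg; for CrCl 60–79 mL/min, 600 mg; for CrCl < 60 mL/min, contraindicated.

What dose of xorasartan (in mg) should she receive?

1000 mg

CrCl = (140 − 63) × 60.2 / (72 × 0.6) × 0.85 = 4635.4 / 43.20 × 0.85 ≈ 91.2 mL/min
CrCl ≈ 91 mL/min → bracket ≥ 80 mL/min.
Dose for this bracket: 1000 mg.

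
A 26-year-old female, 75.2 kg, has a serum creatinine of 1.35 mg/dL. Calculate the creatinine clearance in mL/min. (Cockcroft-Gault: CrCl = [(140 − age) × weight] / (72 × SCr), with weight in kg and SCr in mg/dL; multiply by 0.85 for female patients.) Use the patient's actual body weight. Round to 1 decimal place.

CrCl = (140 − 26) × 75.2 / (72 × 1.35) × 0.85 = 8572.8 / 97.20 × 0.85 ≈ 75.0 mL/min

75.0 mL/min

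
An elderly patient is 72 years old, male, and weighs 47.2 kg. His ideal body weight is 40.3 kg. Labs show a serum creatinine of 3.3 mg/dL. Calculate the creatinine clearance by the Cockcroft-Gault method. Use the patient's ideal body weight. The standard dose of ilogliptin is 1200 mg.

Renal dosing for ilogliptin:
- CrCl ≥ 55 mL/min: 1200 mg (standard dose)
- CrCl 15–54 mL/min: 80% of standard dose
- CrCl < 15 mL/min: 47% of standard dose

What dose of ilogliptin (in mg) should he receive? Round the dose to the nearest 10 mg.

CrCl = (140 − 72) × 40.3 / (72 × 3.3) = 2740.4 / 237.60 ≈ 11.5 mL/min
CrCl ≈ 12 mL/min → bracket < 15 mL/min.
47% of 1200 mg = 564 mg → 560 mg

560 mg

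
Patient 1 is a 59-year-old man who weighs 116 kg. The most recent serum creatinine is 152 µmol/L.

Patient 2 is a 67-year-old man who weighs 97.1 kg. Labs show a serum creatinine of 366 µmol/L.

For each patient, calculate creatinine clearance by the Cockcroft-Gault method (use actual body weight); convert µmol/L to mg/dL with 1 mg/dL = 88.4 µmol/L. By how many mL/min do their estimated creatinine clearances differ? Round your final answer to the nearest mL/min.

Patient 1: SCr = 152 / 88.4 = 1.719 mg/dL
Patient 1: CrCl = (140 − 59) × 116 / (72 × 1.719) = 9396.0 / 123.77 ≈ 75.9 mL/min
Patient 2: SCr = 366 / 88.4 = 4.14 mg/dL
Patient 2: CrCl = (140 − 67) × 97.1 / (72 × 4.14) = 7088.3 / 298.08 ≈ 23.8 mL/min
|75.9 − 23.8| = 52.1 mL/min

52 mL/min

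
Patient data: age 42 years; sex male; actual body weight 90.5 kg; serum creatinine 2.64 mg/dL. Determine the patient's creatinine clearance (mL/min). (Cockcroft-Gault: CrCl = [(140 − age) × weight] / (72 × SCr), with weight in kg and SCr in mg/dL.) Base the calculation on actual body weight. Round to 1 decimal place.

CrCl = (140 − 42) × 90.5 / (72 × 2.64) = 8869.0 / 190.08 ≈ 46.7 mL/min

46.7 mL/min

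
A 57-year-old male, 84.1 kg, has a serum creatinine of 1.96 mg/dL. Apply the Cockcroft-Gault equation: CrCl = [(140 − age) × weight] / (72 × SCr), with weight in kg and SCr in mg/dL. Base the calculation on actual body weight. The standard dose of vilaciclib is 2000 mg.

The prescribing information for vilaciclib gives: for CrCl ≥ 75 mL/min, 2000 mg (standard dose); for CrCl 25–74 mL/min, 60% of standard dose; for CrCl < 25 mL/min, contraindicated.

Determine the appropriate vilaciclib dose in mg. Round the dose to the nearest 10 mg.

1200 mg

CrCl = (140 − 57) × 84.1 / (72 × 1.96) = 6980.3 / 141.12 ≈ 49.5 mL/min
CrCl ≈ 49 mL/min → bracket 25–74 mL/min.
60% of 2000 mg = 1200 mg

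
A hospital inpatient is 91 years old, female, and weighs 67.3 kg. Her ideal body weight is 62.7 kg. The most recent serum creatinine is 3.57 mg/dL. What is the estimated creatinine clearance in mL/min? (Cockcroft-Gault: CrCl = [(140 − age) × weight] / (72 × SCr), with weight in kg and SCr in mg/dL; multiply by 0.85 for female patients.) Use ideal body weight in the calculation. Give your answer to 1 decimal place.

10.2 mL/min

CrCl = (140 − 91) × 62.7 / (72 × 3.57) × 0.85 = 3072.3 / 257.04 × 0.85 ≈ 10.2 mL/min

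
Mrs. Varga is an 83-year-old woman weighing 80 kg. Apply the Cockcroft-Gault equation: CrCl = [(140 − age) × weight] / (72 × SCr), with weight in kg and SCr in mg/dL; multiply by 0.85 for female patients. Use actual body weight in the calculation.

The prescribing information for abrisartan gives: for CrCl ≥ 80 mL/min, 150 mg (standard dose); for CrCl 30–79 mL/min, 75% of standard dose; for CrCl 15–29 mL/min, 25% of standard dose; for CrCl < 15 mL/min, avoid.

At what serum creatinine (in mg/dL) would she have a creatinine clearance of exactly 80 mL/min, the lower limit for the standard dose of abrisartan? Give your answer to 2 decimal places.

Standard dose requires CrCl ≥ 80 mL/min.
Set (140 − 83) × 80 × 0.85 / (72 × SCr) = 80
SCr = (140 − 83) × 80 × 0.85 / (72 × 80) = 0.673 mg/dL

0.67 mg/dL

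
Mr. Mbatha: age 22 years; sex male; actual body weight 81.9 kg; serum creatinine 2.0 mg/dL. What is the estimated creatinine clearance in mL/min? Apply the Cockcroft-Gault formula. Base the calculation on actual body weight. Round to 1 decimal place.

CrCl = (140 − 22) × 81.9 / (72 × 2) = 9664.2 / 144.00 ≈ 67.1 mL/min

67.1 mL/min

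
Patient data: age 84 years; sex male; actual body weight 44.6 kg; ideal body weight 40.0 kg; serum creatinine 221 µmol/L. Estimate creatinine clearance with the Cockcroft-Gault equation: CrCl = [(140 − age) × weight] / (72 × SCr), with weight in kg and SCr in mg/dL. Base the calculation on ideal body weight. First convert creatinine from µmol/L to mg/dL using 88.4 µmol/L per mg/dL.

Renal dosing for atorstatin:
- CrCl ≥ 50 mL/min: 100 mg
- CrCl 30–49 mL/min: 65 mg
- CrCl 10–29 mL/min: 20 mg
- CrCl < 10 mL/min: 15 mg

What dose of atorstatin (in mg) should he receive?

SCr = 221 / 88.4 = 2.5 mg/dL
CrCl = (140 − 84) × 40 / (72 × 2.5) = 2240.0 / 180.00 ≈ 12.4 mL/min
CrCl ≈ 12 mL/min → bracket 10–29 mL/min.
Dose for this bracket: 20 mg.

20 mg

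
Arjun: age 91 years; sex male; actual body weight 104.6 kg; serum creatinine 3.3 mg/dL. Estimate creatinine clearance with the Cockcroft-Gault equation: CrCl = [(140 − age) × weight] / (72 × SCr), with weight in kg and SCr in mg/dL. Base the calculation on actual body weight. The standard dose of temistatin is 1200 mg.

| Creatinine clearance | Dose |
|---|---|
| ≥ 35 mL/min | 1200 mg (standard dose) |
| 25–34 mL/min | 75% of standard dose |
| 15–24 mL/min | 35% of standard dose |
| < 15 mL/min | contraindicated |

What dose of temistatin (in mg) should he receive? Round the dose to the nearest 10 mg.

CrCl = (140 − 91) × 104.6 / (72 × 3.3) = 5125.4 / 237.60 ≈ 21.6 mL/min
CrCl ≈ 22 mL/min → bracket 15–24 mL/min.
35% of 1200 mg = 420 mg

420 mg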